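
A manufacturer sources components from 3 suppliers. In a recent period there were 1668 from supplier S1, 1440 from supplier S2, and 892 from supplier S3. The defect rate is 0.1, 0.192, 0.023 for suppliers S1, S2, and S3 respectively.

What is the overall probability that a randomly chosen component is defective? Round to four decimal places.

P(D) ≈ 0.1159

Total: 1668 + 1440 + 892 = 4000.
P(S1) = 1668/4000 = 0.417. P(S2) = 1440/4000 = 0.36. P(S3) = 892/4000 = 0.223.
By the law of total probability,
P(D) = P(D|S1)·P(S1) + P(D|S2)·P(S2) + P(D|S3)·P(S3)
      = 0.1·0.417 + 0.192·0.36 + 0.023·0.223
      = 0.0417 + 0.06912 + 0.005129 = 0.115949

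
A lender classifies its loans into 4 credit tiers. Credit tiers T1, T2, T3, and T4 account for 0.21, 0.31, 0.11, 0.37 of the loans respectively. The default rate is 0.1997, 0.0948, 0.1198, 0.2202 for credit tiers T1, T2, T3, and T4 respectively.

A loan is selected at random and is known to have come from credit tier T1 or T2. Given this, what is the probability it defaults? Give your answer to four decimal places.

Let S = {T1, T2}.
P(S) = 0.21 + 0.31 = 0.52.
P(D ∩ S) = 0.1997·0.21 + 0.0948·0.31 = 0.041937 + 0.029388 = 0.071325.
P(D | S) = 0.071325 / 0.52 = 0.137163…

0.1372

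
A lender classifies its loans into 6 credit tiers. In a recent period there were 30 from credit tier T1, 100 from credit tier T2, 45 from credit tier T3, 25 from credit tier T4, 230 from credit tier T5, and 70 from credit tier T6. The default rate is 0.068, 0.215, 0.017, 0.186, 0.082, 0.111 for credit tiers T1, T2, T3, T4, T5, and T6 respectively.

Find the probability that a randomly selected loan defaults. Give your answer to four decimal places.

P(D) ≈ 0.1112

Total: 30 + 100 + 45 + 25 + 230 + 70 = 500.
P(T1) = 30/500 = 0.06. P(T2) = 100/500 = 0.2. P(T3) = 45/500 = 0.09. P(T4) = 25/500 = 0.05. P(T5) = 230/500 = 0.46. P(T6) = 70/500 = 0.14.
P(D) = P(D|T1)·P(T1) + P(D|T2)·P(T2) + P(D|T3)·P(T3) + P(D|T4)·P(T4) + P(D|T5)·P(T5) + P(D|T6)·P(T6)
      = 0.068·0.06 + 0.215·0.2 + 0.017·0.09 + 0.186·0.05 + 0.082·0.46 + 0.111·0.14
      = 0.00408 + 0.043 + 0.00153 + 0.0093 + 0.03772 + 0.01554 = 0.11117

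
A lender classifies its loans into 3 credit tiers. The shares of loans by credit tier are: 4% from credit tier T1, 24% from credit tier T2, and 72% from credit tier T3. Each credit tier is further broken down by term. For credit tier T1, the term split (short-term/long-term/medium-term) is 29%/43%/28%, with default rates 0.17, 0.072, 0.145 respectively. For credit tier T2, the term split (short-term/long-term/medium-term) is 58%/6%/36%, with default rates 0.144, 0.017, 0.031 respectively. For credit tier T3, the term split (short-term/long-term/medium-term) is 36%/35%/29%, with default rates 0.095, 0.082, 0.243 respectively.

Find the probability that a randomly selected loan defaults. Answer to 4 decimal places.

P(D) ≈ 0.1238

P(D|T1) = 0.29·0.17 + 0.43·0.072 + 0.28·0.145 = 0.0493 + 0.03096 + 0.0406 = 0.12086
P(D|T2) = 0.58·0.144 + 0.06·0.017 + 0.36·0.031 = 0.08352 + 0.00102 + 0.01116 = 0.0957
P(D|T3) = 0.36·0.095 + 0.35·0.082 + 0.29·0.243 = 0.0342 + 0.0287 + 0.07047 = 0.13337
Then overall,
P(D) = 0.04·0.12086 + 0.24·0.0957 + 0.72·0.13337
      = 0.0048344 + 0.022968 + 0.0960264 = 0.1238288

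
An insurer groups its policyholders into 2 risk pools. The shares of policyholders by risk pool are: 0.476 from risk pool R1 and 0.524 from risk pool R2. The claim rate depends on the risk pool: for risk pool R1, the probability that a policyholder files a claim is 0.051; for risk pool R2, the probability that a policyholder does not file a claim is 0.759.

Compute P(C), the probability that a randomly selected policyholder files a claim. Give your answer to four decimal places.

0.1506

P(C|R2) = 1 − 0.759 = 0.241.
Summing over the partition,
P(C) = P(C|R1)·P(R1) + P(C|R2)·P(R2)
      = 0.051·0.476 + 0.241·0.524
      = 0.024276 + 0.126284 = 0.15056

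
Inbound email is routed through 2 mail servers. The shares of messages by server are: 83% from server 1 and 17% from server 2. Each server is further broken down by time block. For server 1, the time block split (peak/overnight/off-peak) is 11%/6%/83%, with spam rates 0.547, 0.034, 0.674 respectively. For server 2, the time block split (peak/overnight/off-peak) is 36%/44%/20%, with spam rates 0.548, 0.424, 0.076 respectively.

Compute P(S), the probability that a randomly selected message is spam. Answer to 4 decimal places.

P(S) ≈ 0.5838

P(S|1) = 0.11·0.547 + 0.06·0.034 + 0.83·0.674 = 0.06017 + 0.00204 + 0.55942 = 0.62163
P(S|2) = 0.36·0.548 + 0.44·0.424 + 0.2·0.076 = 0.19728 + 0.18656 + 0.0152 = 0.39904
Then overall,
P(S) = 0.83·0.62163 + 0.17·0.39904
      = 0.5159529 + 0.0678368 = 0.5837897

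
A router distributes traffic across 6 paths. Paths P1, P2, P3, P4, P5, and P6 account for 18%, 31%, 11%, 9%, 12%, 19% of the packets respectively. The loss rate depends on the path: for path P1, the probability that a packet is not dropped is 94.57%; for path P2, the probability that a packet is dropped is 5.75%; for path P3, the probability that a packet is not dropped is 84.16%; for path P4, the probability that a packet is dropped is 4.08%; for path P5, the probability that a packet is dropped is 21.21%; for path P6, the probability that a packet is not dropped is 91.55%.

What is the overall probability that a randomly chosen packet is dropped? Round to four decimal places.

0.0902

P(L|P1) = 1 − 0.9457 = 0.0543.
P(L|P3) = 1 − 0.8416 = 0.1584.
P(L|P6) = 1 − 0.9155 = 0.0845.
By the law of total probability,
P(L) = P(L|P1)·P(P1) + P(L|P2)·P(P2) + P(L|P3)·P(P3) + P(L|P4)·P(P4) + P(L|P5)·P(P5) + P(L|P6)·P(P6)
      = 0.0543·0.18 + 0.0575·0.31 + 0.1584·0.11 + 0.0408·0.09 + 0.2121·0.12 + 0.0845·0.19
      = 0.009774 + 0.017825 + 0.017424 + 0.003672 + 0.025452 + 0.016055 = 0.090202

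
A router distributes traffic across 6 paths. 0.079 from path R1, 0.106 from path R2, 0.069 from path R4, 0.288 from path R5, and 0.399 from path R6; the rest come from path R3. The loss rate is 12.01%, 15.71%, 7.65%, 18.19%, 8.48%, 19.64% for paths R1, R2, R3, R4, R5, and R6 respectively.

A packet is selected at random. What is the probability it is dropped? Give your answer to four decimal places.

P(L) ≈ 0.1460

P(R3) = 1 − (0.079 + 0.106 + 0.069 + 0.288 + 0.399) = 0.059.
P(L) = P(L|R1)·P(R1) + P(L|R2)·P(R2) + P(L|R3)·P(R3) + P(L|R4)·P(R4) + P(L|R5)·P(R5) + P(L|R6)·P(R6)
      = 0.1201·0.079 + 0.1571·0.106 + 0.0765·0.059 + 0.1819·0.069 + 0.0848·0.288 + 0.1964·0.399
      = 0.0094879 + 0.0166526 + 0.0045135 + 0.0125511 + 0.0244224 + 0.0783636 = 0.1459911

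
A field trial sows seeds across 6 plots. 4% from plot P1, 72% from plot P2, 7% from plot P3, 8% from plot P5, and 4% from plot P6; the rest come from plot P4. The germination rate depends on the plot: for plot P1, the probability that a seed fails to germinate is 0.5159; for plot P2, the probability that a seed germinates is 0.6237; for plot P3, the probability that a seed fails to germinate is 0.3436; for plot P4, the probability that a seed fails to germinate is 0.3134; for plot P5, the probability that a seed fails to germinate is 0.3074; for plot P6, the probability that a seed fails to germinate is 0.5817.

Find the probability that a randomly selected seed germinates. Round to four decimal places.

P(G) ≈ 0.6208

P(P4) = 1 − (0.04 + 0.72 + 0.07 + 0.08 + 0.04) = 0.05.
P(G|P1) = 1 − 0.5159 = 0.4841.
P(G|P3) = 1 − 0.3436 = 0.6564.
P(G|P4) = 1 − 0.3134 = 0.6866.
P(G|P5) = 1 − 0.3074 = 0.6926.
P(G|P6) = 1 − 0.5817 = 0.4183.
Using total probability over the partition,
P(G) = P(G|P1)·P(P1) + P(G|P2)·P(P2) + P(G|P3)·P(P3) + P(G|P4)·P(P4) + P(G|P5)·P(P5) + P(G|P6)·P(P6)
      = 0.4841·0.04 + 0.6237·0.72 + 0.6564·0.07 + 0.6866·0.05 + 0.6926·0.08 + 0.4183·0.04
      = 0.019364 + 0.449064 + 0.045948 + 0.03433 + 0.055408 + 0.016732 = 0.620846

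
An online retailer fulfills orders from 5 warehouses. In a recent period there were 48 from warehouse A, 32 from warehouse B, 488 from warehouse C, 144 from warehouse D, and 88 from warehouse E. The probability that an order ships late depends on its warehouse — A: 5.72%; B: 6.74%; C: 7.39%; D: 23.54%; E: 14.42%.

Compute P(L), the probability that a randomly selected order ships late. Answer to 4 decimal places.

0.1094

Total: 48 + 32 + 488 + 144 + 88 = 800.
P(A) = 48/800 = 0.06. P(B) = 32/800 = 0.04. P(C) = 488/800 = 0.61. P(D) = 144/800 = 0.18. P(E) = 88/800 = 0.11.
P(L) = P(L|A)·P(A) + P(L|B)·P(B) + P(L|C)·P(C) + P(L|D)·P(D) + P(L|E)·P(E)
      = 0.0572·0.06 + 0.0674·0.04 + 0.0739·0.61 + 0.2354·0.18 + 0.1442·0.11
      = 0.003432 + 0.002696 + 0.045079 + 0.042372 + 0.015862 = 0.109441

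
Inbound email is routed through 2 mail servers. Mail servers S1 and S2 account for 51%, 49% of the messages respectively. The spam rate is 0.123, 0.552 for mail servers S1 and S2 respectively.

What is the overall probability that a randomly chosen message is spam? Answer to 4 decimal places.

0.3332

Summing over the partition,
P(S) = P(S|S1)·P(S1) + P(S|S2)·P(S2)
      = 0.123·0.51 + 0.552·0.49
      = 0.06273 + 0.27048 = 0.33321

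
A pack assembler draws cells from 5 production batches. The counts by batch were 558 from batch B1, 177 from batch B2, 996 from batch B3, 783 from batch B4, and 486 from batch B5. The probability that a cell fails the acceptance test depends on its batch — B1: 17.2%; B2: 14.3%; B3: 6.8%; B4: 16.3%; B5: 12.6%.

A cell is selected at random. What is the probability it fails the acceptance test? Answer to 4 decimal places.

P(F) ≈ 0.1260

Total: 558 + 177 + 996 + 783 + 486 = 3000.
P(B1) = 558/3000 = 0.186. P(B2) = 177/3000 = 0.059. P(B3) = 996/3000 = 0.332. P(B4) = 783/3000 = 0.261. P(B5) = 486/3000 = 0.162.
P(F) = P(F|B1)·P(B1) + P(F|B2)·P(B2) + P(F|B3)·P(B3) + P(F|B4)·P(B4) + P(F|B5)·P(B5)
      = 0.172·0.186 + 0.143·0.059 + 0.068·0.332 + 0.163·0.261 + 0.126·0.162
      = 0.031992 + 0.008437 + 0.022576 + 0.042543 + 0.020412 = 0.12596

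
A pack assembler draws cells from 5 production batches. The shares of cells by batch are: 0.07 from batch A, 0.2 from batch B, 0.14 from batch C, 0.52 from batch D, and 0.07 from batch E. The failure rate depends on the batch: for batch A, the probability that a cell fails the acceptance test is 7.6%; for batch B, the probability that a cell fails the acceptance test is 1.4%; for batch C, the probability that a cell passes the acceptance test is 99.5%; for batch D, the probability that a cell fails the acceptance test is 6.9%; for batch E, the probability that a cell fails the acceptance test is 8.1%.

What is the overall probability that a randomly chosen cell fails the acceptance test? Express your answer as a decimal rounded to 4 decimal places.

P(F|C) = 1 − 0.995 = 0.005.
P(F) = P(F|A)·P(A) + P(F|B)·P(B) + P(F|C)·P(C) + P(F|D)·P(D) + P(F|E)·P(E)
      = 0.076·0.07 + 0.014·0.2 + 0.005·0.14 + 0.069·0.52 + 0.081·0.07
      = 0.00532 + 0.0028 + 0.0007 + 0.03588 + 0.00567 = 0.05037

0.0504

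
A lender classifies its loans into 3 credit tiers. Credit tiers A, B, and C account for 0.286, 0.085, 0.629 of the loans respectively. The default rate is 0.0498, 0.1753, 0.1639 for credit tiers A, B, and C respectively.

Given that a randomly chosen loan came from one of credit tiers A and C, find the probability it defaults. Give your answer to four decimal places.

0.1282

Let S = {A, C}.
P(S) = 0.286 + 0.629 = 0.915.
P(D ∩ S) = 0.0498·0.286 + 0.1639·0.629 = 0.0142428 + 0.1030931 = 0.1173359.
P(D | S) = 0.1173359 / 0.915 = 0.128236…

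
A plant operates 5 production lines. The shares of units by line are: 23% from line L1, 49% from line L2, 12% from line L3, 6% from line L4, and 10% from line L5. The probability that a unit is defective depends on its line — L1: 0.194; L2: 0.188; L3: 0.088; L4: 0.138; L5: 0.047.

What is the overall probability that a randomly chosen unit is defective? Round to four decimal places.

0.1603

P(D) = P(D|L1)·P(L1) + P(D|L2)·P(L2) + P(D|L3)·P(L3) + P(D|L4)·P(L4) + P(D|L5)·P(L5)
      = 0.194·0.23 + 0.188·0.49 + 0.088·0.12 + 0.138·0.06 + 0.047·0.1
      = 0.04462 + 0.09212 + 0.01056 + 0.00828 + 0.0047 = 0.16028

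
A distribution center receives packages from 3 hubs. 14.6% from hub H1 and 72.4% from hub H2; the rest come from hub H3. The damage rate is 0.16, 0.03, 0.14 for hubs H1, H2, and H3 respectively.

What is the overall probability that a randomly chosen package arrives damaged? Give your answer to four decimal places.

P(H3) = 1 − (0.146 + 0.724) = 0.13.
P(D) = P(D|H1)·P(H1) + P(D|H2)·P(H2) + P(D|H3)·P(H3)
      = 0.16·0.146 + 0.03·0.724 + 0.14·0.13
      = 0.02336 + 0.02172 + 0.0182 = 0.06328

P(D) ≈ 0.0633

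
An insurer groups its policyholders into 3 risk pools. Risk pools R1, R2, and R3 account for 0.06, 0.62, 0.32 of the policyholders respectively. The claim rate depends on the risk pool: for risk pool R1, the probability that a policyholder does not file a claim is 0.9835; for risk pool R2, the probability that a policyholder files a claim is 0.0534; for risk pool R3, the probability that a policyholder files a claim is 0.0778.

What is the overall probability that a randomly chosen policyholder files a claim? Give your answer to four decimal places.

P(C|R1) = 1 − 0.9835 = 0.0165.
By the law of total probability,
P(C) = P(C|R1)·P(R1) + P(C|R2)·P(R2) + P(C|R3)·P(R3)
      = 0.0165·0.06 + 0.0534·0.62 + 0.0778·0.32
      = 0.00099 + 0.033108 + 0.024896 = 0.058994

P(C) ≈ 0.0590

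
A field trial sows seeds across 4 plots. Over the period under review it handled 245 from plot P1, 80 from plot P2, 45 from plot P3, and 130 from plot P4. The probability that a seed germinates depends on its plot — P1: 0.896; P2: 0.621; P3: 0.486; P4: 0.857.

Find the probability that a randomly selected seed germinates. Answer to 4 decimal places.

0.8050

Total: 245 + 80 + 45 + 130 = 500.
P(P1) = 245/500 = 0.49. P(P2) = 80/500 = 0.16. P(P3) = 45/500 = 0.09. P(P4) = 130/500 = 0.26.
By the law of total probability,
P(G) = P(G|P1)·P(P1) + P(G|P2)·P(P2) + P(G|P3)·P(P3) + P(G|P4)·P(P4)
      = 0.896·0.49 + 0.621·0.16 + 0.486·0.09 + 0.857·0.26
      = 0.43904 + 0.09936 + 0.04374 + 0.22282 = 0.80496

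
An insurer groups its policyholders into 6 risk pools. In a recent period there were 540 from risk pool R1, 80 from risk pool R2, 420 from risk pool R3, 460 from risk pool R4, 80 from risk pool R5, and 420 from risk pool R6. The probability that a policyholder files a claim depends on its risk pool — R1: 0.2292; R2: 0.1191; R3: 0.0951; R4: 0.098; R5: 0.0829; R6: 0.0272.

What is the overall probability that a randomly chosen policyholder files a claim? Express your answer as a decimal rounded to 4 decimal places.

P(C) ≈ 0.1182

Total: 540 + 80 + 420 + 460 + 80 + 420 = 2000.
P(R1) = 540/2000 = 0.27. P(R2) = 80/2000 = 0.04. P(R3) = 420/2000 = 0.21. P(R4) = 460/2000 = 0.23. P(R5) = 80/2000 = 0.04. P(R6) = 420/2000 = 0.21.
P(C) = P(C|R1)·P(R1) + P(C|R2)·P(R2) + P(C|R3)·P(R3) + P(C|R4)·P(R4) + P(C|R5)·P(R5) + P(C|R6)·P(R6)
      = 0.2292·0.27 + 0.1191·0.04 + 0.0951·0.21 + 0.098·0.23 + 0.0829·0.04 + 0.0272·0.21
      = 0.061884 + 0.004764 + 0.019971 + 0.02254 + 0.003316 + 0.005712 = 0.118187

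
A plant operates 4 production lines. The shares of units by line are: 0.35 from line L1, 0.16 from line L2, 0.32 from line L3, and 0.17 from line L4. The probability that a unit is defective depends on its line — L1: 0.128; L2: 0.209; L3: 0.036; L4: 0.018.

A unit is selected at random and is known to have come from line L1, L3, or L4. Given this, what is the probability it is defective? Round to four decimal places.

Let S = {L1, L3, L4}.
P(S) = 0.35 + 0.32 + 0.17 = 0.84.
P(D ∩ S) = 0.128·0.35 + 0.036·0.32 + 0.018·0.17 = 0.0448 + 0.01152 + 0.00306 = 0.05938.
P(D | S) = 0.05938 / 0.84 = 0.070690…

0.0707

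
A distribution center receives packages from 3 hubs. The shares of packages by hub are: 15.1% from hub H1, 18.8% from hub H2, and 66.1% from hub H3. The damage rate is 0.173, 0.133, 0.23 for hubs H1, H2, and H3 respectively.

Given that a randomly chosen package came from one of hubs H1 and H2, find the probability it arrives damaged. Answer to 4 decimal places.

Let S = {H1, H2}.
P(S) = 0.151 + 0.188 = 0.339.
P(D ∩ S) = 0.173·0.151 + 0.133·0.188 = 0.026123 + 0.025004 = 0.051127.
P(D | S) = 0.051127 / 0.339 = 0.150817…

P(D|S) ≈ 0.1508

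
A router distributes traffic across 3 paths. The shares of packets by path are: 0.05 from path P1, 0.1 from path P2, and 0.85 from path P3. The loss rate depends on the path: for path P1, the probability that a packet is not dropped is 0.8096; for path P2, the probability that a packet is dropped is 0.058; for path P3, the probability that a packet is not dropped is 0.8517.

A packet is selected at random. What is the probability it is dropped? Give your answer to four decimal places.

P(L) ≈ 0.1414

P(L|P1) = 1 − 0.8096 = 0.1904.
P(L|P3) = 1 − 0.8517 = 0.1483.
P(L) = P(L|P1)·P(P1) + P(L|P2)·P(P2) + P(L|P3)·P(P3)
      = 0.1904·0.05 + 0.058·0.1 + 0.1483·0.85
      = 0.00952 + 0.0058 + 0.126055 = 0.141375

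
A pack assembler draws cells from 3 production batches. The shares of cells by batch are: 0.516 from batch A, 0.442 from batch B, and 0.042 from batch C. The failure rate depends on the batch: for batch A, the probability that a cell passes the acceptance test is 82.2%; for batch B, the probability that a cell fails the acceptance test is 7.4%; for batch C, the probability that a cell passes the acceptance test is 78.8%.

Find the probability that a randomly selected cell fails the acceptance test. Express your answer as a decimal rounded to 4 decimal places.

P(F) ≈ 0.1335

P(F|A) = 1 − 0.822 = 0.178.
P(F|C) = 1 − 0.788 = 0.212.
P(F) = P(F|A)·P(A) + P(F|B)·P(B) + P(F|C)·P(C)
      = 0.178·0.516 + 0.074·0.442 + 0.212·0.042
      = 0.091848 + 0.032708 + 0.008904 = 0.13346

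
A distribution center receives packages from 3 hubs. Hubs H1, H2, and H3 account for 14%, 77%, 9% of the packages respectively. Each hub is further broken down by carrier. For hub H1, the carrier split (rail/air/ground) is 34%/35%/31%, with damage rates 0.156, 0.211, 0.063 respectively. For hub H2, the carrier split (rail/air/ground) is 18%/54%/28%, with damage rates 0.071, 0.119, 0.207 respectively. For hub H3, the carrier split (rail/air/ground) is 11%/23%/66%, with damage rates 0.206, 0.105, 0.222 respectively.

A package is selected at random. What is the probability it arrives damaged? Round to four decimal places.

0.1418

P(D|H1) = 0.34·0.156 + 0.35·0.211 + 0.31·0.063 = 0.05304 + 0.07385 + 0.01953 = 0.14642
P(D|H2) = 0.18·0.071 + 0.54·0.119 + 0.28·0.207 = 0.01278 + 0.06426 + 0.05796 = 0.135
P(D|H3) = 0.11·0.206 + 0.23·0.105 + 0.66·0.222 = 0.02266 + 0.02415 + 0.14652 = 0.19333
By total probability over the outer partition,
P(D) = 0.14·0.14642 + 0.77·0.135 + 0.09·0.19333
      = 0.0204988 + 0.10395 + 0.0173997 = 0.1418485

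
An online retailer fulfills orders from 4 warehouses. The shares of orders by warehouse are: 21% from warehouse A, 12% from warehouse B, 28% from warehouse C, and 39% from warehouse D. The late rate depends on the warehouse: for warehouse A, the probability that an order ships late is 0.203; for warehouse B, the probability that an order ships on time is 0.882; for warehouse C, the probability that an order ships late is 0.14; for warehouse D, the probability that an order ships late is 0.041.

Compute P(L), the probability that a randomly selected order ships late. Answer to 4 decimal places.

0.1120

P(L|B) = 1 − 0.882 = 0.118.
Using total probability over the partition,
P(L) = P(L|A)·P(A) + P(L|B)·P(B) + P(L|C)·P(C) + P(L|D)·P(D)
      = 0.203·0.21 + 0.118·0.12 + 0.14·0.28 + 0.041·0.39
      = 0.04263 + 0.01416 + 0.0392 + 0.01599 = 0.11198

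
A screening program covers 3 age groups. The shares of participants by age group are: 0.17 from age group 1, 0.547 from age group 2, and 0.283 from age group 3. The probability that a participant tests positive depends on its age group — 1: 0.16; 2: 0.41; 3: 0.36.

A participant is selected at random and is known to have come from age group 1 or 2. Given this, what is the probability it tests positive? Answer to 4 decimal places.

Let S = {1, 2}.
P(S) = 0.17 + 0.547 = 0.717.
P(T ∩ S) = 0.16·0.17 + 0.41·0.547 = 0.0272 + 0.22427 = 0.25147.
P(T | S) = 0.25147 / 0.717 = 0.350725…

0.3507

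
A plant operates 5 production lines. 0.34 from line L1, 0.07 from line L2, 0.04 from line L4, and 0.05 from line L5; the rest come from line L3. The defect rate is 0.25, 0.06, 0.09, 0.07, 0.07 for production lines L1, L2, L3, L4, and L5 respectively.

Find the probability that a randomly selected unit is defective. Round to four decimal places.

0.1405

P(L3) = 1 − (0.34 + 0.07 + 0.04 + 0.05) = 0.5.
By the law of total probability,
P(D) = P(D|L1)·P(L1) + P(D|L2)·P(L2) + P(D|L3)·P(L3) + P(D|L4)·P(L4) + P(D|L5)·P(L5)
      = 0.25·0.34 + 0.06·0.07 + 0.09·0.5 + 0.07·0.04 + 0.07·0.05
      = 0.085 + 0.0042 + 0.045 + 0.0028 + 0.0035 = 0.1405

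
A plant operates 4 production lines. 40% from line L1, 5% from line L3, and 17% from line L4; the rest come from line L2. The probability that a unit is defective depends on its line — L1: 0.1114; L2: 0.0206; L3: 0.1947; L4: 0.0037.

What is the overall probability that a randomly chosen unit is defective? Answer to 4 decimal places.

P(D) ≈ 0.0628

P(L2) = 1 − (0.4 + 0.05 + 0.17) = 0.38.
P(D) = P(D|L1)·P(L1) + P(D|L2)·P(L2) + P(D|L3)·P(L3) + P(D|L4)·P(L4)
      = 0.1114·0.4 + 0.0206·0.38 + 0.1947·0.05 + 0.0037·0.17
      = 0.04456 + 0.007828 + 0.009735 + 0.000629 = 0.062752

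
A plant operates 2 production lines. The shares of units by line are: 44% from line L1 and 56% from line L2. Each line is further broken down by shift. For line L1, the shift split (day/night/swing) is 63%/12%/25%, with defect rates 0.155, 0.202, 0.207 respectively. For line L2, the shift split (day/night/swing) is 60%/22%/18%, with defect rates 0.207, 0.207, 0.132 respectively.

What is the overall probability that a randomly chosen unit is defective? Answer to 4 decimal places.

0.1848

P(D|L1) = 0.63·0.155 + 0.12·0.202 + 0.25·0.207 = 0.09765 + 0.02424 + 0.05175 = 0.17364
P(D|L2) = 0.6·0.207 + 0.22·0.207 + 0.18·0.132 = 0.1242 + 0.04554 + 0.02376 = 0.1935
By total probability over the outer partition,
P(D) = 0.44·0.17364 + 0.56·0.1935
      = 0.0764016 + 0.10836 = 0.1847616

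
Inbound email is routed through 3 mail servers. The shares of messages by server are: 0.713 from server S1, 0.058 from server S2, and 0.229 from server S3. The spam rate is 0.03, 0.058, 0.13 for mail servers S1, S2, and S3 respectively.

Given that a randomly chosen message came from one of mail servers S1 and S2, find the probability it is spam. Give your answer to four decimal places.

P(S|J) ≈ 0.0321

Let J = {S1, S2}.
P(J) = 0.713 + 0.058 = 0.771.
P(S ∩ J) = 0.03·0.713 + 0.058·0.058 = 0.02139 + 0.003364 = 0.024754.
P(S | J) = 0.024754 / 0.771 = 0.032106…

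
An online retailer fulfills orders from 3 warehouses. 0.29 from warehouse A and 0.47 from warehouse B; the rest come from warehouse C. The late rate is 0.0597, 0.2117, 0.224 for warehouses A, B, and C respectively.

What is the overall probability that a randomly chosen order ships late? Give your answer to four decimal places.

0.1706

P(C) = 1 − (0.29 + 0.47) = 0.24.
By the law of total probability,
P(L) = P(L|A)·P(A) + P(L|B)·P(B) + P(L|C)·P(C)
      = 0.0597·0.29 + 0.2117·0.47 + 0.224·0.24
      = 0.017313 + 0.099499 + 0.05376 = 0.170572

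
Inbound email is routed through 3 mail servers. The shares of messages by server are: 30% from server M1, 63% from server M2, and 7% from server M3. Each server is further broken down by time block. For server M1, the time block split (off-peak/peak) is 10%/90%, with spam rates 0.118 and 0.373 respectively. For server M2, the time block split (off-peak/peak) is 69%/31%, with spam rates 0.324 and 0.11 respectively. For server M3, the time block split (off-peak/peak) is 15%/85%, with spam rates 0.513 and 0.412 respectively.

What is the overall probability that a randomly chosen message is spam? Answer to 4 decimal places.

P(S) ≈ 0.2965

P(S|M1) = 0.1·0.118 + 0.9·0.373 = 0.0118 + 0.3357 = 0.3475
P(S|M2) = 0.69·0.324 + 0.31·0.11 = 0.22356 + 0.0341 = 0.25766
P(S|M3) = 0.15·0.513 + 0.85·0.412 = 0.07695 + 0.3502 = 0.42715
By total probability over the outer partition,
P(S) = 0.3·0.3475 + 0.63·0.25766 + 0.07·0.42715
      = 0.10425 + 0.1623258 + 0.0299005 = 0.2964763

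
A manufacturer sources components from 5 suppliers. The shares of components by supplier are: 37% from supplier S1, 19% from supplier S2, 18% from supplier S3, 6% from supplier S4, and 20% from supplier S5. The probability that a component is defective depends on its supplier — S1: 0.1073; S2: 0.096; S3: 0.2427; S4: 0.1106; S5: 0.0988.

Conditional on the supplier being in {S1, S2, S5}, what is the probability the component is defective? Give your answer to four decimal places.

0.1022

Let S = {S1, S2, S5}.
P(S) = 0.37 + 0.19 + 0.2 = 0.76.
P(D ∩ S) = 0.1073·0.37 + 0.096·0.19 + 0.0988·0.2 = 0.039701 + 0.01824 + 0.01976 = 0.077701.
P(D | S) = 0.077701 / 0.76 = 0.102238…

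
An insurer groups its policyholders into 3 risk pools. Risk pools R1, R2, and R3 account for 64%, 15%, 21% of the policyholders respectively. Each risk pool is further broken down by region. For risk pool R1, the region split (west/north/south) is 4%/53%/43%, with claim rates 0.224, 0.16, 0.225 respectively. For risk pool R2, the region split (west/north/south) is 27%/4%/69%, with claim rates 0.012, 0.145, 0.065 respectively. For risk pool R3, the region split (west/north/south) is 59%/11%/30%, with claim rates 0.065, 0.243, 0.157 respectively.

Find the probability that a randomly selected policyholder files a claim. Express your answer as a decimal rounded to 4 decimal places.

0.1536

P(C|R1) = 0.04·0.224 + 0.53·0.16 + 0.43·0.225 = 0.00896 + 0.0848 + 0.09675 = 0.19051
P(C|R2) = 0.27·0.012 + 0.04·0.145 + 0.69·0.065 = 0.00324 + 0.0058 + 0.04485 = 0.05389
P(C|R3) = 0.59·0.065 + 0.11·0.243 + 0.3·0.157 = 0.03835 + 0.02673 + 0.0471 = 0.11218
Then overall,
P(C) = 0.64·0.19051 + 0.15·0.05389 + 0.21·0.11218
      = 0.1219264 + 0.0080835 + 0.0235578 = 0.1535677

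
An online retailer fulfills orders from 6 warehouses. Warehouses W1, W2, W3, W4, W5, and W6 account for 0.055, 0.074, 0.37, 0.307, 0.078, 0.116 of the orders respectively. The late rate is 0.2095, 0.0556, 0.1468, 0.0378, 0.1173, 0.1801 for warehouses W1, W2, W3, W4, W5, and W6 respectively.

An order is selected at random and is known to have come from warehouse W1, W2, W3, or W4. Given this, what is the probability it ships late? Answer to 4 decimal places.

P(L|S) ≈ 0.1012

Let S = {W1, W2, W3, W4}.
P(S) = 0.055 + 0.074 + 0.37 + 0.307 = 0.806.
P(L ∩ S) = 0.2095·0.055 + 0.0556·0.074 + 0.1468·0.37 + 0.0378·0.307 = 0.0115225 + 0.0041144 + 0.054316 + 0.0116046 = 0.0815575.
P(L | S) = 0.0815575 / 0.806 = 0.101188…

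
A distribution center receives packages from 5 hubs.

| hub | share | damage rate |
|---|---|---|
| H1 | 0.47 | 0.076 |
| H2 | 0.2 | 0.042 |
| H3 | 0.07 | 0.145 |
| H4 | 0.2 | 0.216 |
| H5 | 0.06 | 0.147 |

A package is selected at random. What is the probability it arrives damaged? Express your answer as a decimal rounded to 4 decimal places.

Using total probability over the partition,
P(D) = P(D|H1)·P(H1) + P(D|H2)·P(H2) + P(D|H3)·P(H3) + P(D|H4)·P(H4) + P(D|H5)·P(H5)
      = 0.076·0.47 + 0.042·0.2 + 0.145·0.07 + 0.216·0.2 + 0.147·0.06
      = 0.03572 + 0.0084 + 0.01015 + 0.0432 + 0.00882 = 0.10629

P(D) ≈ 0.1063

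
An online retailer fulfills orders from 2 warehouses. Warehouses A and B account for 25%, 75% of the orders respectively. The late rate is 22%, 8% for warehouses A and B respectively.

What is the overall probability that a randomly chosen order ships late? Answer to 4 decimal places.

P(L) = P(L|A)·P(A) + P(L|B)·P(B)
      = 0.22·0.25 + 0.08·0.75
      = 0.055 + 0.06 = 0.115

P(L) ≈ 0.1150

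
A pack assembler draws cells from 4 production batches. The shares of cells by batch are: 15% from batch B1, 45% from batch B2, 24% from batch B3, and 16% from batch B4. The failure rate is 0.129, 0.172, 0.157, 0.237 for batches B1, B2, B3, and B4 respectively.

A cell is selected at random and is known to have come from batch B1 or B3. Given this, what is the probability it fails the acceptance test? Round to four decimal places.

Let S = {B1, B3}.
P(S) = 0.15 + 0.24 = 0.39.
P(F ∩ S) = 0.129·0.15 + 0.157·0.24 = 0.01935 + 0.03768 = 0.05703.
P(F | S) = 0.05703 / 0.39 = 0.146231…

0.1462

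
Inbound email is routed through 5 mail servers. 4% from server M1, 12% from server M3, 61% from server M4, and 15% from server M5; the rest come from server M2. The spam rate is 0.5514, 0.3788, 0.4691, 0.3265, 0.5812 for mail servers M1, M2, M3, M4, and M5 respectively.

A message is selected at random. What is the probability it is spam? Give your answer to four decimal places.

P(S) ≈ 0.3950

P(M2) = 1 − (0.04 + 0.12 + 0.61 + 0.15) = 0.08.
P(S) = P(S|M1)·P(M1) + P(S|M2)·P(M2) + P(S|M3)·P(M3) + P(S|M4)·P(M4) + P(S|M5)·P(M5)
      = 0.5514·0.04 + 0.3788·0.08 + 0.4691·0.12 + 0.3265·0.61 + 0.5812·0.15
      = 0.022056 + 0.030304 + 0.056292 + 0.199165 + 0.08718 = 0.394997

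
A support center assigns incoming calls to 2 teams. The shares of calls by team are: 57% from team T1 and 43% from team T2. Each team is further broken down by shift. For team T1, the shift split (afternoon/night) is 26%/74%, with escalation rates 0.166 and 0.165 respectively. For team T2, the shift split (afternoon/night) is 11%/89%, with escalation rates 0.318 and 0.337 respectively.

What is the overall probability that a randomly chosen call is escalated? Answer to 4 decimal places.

P(E) ≈ 0.2382

P(E|T1) = 0.26·0.166 + 0.74·0.165 = 0.04316 + 0.1221 = 0.16526
P(E|T2) = 0.11·0.318 + 0.89·0.337 = 0.03498 + 0.29993 = 0.33491
By total probability over the outer partition,
P(E) = 0.57·0.16526 + 0.43·0.33491
      = 0.0941982 + 0.1440113 = 0.2382095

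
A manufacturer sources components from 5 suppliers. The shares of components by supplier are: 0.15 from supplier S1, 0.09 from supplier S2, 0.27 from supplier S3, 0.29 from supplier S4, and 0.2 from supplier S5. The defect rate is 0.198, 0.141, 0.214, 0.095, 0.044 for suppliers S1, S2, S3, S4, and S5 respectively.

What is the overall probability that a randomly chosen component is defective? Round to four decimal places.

Summing over the partition,
P(D) = P(D|S1)·P(S1) + P(D|S2)·P(S2) + P(D|S3)·P(S3) + P(D|S4)·P(S4) + P(D|S5)·P(S5)
      = 0.198·0.15 + 0.141·0.09 + 0.214·0.27 + 0.095·0.29 + 0.044·0.2
      = 0.0297 + 0.01269 + 0.05778 + 0.02755 + 0.0088 = 0.13652

0.1365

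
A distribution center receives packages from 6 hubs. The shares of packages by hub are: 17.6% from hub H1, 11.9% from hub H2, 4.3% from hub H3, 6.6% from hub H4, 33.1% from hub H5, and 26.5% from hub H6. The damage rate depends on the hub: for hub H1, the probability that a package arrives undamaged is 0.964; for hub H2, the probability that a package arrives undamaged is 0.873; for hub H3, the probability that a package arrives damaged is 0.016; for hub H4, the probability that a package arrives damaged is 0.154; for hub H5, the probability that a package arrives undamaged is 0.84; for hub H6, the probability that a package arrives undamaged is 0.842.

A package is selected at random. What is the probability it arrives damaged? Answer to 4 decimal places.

P(D|H1) = 1 − 0.964 = 0.036.
P(D|H2) = 1 − 0.873 = 0.127.
P(D|H5) = 1 − 0.84 = 0.16.
P(D|H6) = 1 − 0.842 = 0.158.
Summing over the partition,
P(D) = P(D|H1)·P(H1) + P(D|H2)·P(H2) + P(D|H3)·P(H3) + P(D|H4)·P(H4) + P(D|H5)·P(H5) + P(D|H6)·P(H6)
      = 0.036·0.176 + 0.127·0.119 + 0.016·0.043 + 0.154·0.066 + 0.16·0.331 + 0.158·0.265
      = 0.006336 + 0.015113 + 0.000688 + 0.010164 + 0.05296 + 0.04187 = 0.127131

P(D) ≈ 0.1271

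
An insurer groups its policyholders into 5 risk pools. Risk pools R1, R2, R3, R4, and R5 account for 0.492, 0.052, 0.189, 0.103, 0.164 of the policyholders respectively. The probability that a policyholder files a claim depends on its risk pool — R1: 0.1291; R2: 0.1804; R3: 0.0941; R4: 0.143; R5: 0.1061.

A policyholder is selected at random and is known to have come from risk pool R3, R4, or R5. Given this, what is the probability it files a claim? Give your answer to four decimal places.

Let S = {R3, R4, R5}.
P(S) = 0.189 + 0.103 + 0.164 = 0.456.
P(C ∩ S) = 0.0941·0.189 + 0.143·0.103 + 0.1061·0.164 = 0.0177849 + 0.014729 + 0.0174004 = 0.0499143.
P(C | S) = 0.0499143 / 0.456 = 0.109461…

0.1095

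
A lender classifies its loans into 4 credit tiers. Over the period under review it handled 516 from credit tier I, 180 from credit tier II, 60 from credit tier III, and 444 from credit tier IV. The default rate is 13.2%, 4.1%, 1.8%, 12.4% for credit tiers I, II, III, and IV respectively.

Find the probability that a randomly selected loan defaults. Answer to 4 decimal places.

Total: 516 + 180 + 60 + 444 = 1200.
P(I) = 516/1200 = 0.43. P(II) = 180/1200 = 0.15. P(III) = 60/1200 = 0.05. P(IV) = 444/1200 = 0.37.
P(D) = P(D|I)·P(I) + P(D|II)·P(II) + P(D|III)·P(III) + P(D|IV)·P(IV)
      = 0.132·0.43 + 0.041·0.15 + 0.018·0.05 + 0.124·0.37
      = 0.05676 + 0.00615 + 0.0009 + 0.04588 = 0.10969

P(D) ≈ 0.1097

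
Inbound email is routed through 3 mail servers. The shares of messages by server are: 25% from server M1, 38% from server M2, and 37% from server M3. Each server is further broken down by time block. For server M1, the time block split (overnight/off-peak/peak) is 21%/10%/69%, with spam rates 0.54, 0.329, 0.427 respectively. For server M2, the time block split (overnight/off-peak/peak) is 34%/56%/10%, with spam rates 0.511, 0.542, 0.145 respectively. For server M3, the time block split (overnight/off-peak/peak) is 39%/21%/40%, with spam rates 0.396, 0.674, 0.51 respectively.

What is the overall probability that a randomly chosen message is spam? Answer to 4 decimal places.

P(S) ≈ 0.4821

P(S|M1) = 0.21·0.54 + 0.1·0.329 + 0.69·0.427 = 0.1134 + 0.0329 + 0.29463 = 0.44093
P(S|M2) = 0.34·0.511 + 0.56·0.542 + 0.1·0.145 = 0.17374 + 0.30352 + 0.0145 = 0.49176
P(S|M3) = 0.39·0.396 + 0.21·0.674 + 0.4·0.51 = 0.15444 + 0.14154 + 0.204 = 0.49998
By total probability over the outer partition,
P(S) = 0.25·0.44093 + 0.38·0.49176 + 0.37·0.49998
      = 0.1102325 + 0.1868688 + 0.1849926 = 0.4820939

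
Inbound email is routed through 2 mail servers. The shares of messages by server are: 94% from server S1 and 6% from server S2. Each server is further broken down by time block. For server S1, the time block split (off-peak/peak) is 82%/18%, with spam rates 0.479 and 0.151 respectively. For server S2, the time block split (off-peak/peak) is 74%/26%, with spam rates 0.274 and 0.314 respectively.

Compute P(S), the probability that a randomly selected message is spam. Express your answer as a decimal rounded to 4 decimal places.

P(S|S1) = 0.82·0.479 + 0.18·0.151 = 0.39278 + 0.02718 = 0.41996
P(S|S2) = 0.74·0.274 + 0.26·0.314 = 0.20276 + 0.08164 = 0.2844
By total probability over the outer partition,
P(S) = 0.94·0.41996 + 0.06·0.2844
      = 0.3947624 + 0.017064 = 0.4118264

0.4118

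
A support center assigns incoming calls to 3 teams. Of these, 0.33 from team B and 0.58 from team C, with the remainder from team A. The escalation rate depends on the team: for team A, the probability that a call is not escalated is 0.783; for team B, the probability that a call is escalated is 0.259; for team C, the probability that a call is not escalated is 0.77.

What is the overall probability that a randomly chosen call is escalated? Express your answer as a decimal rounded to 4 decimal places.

P(A) = 1 − (0.33 + 0.58) = 0.09.
P(E|A) = 1 − 0.783 = 0.217.
P(E|C) = 1 − 0.77 = 0.23.
P(E) = P(E|A)·P(A) + P(E|B)·P(B) + P(E|C)·P(C)
      = 0.217·0.09 + 0.259·0.33 + 0.23·0.58
      = 0.01953 + 0.08547 + 0.1334 = 0.2384

P(E) ≈ 0.2384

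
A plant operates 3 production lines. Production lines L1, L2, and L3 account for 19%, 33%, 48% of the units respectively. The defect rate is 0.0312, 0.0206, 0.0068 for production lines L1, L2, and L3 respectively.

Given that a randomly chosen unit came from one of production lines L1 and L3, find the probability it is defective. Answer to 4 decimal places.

0.0137

Let S = {L1, L3}.
P(S) = 0.19 + 0.48 = 0.67.
P(D ∩ S) = 0.0312·0.19 + 0.0068·0.48 = 0.005928 + 0.003264 = 0.009192.
P(D | S) = 0.009192 / 0.67 = 0.013719…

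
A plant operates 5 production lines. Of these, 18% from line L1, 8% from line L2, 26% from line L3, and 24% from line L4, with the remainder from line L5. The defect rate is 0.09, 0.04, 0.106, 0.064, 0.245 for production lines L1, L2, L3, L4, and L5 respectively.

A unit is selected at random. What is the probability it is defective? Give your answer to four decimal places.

0.1211

P(L5) = 1 − (0.18 + 0.08 + 0.26 + 0.24) = 0.24.
Summing over the partition,
P(D) = P(D|L1)·P(L1) + P(D|L2)·P(L2) + P(D|L3)·P(L3) + P(D|L4)·P(L4) + P(D|L5)·P(L5)
      = 0.09·0.18 + 0.04·0.08 + 0.106·0.26 + 0.064·0.24 + 0.245·0.24
      = 0.0162 + 0.0032 + 0.02756 + 0.01536 + 0.0588 = 0.12112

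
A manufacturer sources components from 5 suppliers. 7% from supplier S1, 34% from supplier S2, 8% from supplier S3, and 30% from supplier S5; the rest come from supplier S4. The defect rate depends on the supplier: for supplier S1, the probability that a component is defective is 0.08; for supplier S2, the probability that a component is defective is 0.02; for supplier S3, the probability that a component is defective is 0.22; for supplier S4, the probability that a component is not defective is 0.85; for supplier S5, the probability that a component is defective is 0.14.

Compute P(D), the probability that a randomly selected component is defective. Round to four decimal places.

P(D) ≈ 0.1035

P(S4) = 1 − (0.07 + 0.34 + 0.08 + 0.3) = 0.21.
P(D|S4) = 1 − 0.85 = 0.15.
P(D) = P(D|S1)·P(S1) + P(D|S2)·P(S2) + P(D|S3)·P(S3) + P(D|S4)·P(S4) + P(D|S5)·P(S5)
      = 0.08·0.07 + 0.02·0.34 + 0.22·0.08 + 0.15·0.21 + 0.14·0.3
      = 0.0056 + 0.0068 + 0.0176 + 0.0315 + 0.042 = 0.1035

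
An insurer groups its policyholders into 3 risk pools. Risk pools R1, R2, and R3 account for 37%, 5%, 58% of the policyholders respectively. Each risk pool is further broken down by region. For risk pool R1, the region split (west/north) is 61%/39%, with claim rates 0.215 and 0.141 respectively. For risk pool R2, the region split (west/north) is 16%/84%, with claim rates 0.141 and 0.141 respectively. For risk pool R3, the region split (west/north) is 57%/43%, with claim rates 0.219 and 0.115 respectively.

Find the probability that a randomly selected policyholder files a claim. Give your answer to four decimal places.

P(C|R1) = 0.61·0.215 + 0.39·0.141 = 0.13115 + 0.05499 = 0.18614
P(C|R2) = 0.16·0.141 + 0.84·0.141 = 0.02256 + 0.11844 = 0.141
P(C|R3) = 0.57·0.219 + 0.43·0.115 = 0.12483 + 0.04945 = 0.17428
By total probability over the outer partition,
P(C) = 0.37·0.18614 + 0.05·0.141 + 0.58·0.17428
      = 0.0688718 + 0.00705 + 0.1010824 = 0.1770042

0.1770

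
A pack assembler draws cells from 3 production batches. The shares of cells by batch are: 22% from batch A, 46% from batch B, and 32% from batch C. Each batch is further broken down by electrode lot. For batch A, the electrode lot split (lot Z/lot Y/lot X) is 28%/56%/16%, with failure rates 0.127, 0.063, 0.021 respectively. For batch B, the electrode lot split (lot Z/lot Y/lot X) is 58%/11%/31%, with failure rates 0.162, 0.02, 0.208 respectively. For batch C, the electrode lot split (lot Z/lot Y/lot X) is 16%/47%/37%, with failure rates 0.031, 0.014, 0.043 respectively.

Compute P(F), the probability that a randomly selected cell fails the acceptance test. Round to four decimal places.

P(F|A) = 0.28·0.127 + 0.56·0.063 + 0.16·0.021 = 0.03556 + 0.03528 + 0.00336 = 0.0742
P(F|B) = 0.58·0.162 + 0.11·0.02 + 0.31·0.208 = 0.09396 + 0.0022 + 0.06448 = 0.16064
P(F|C) = 0.16·0.031 + 0.47·0.014 + 0.37·0.043 = 0.00496 + 0.00658 + 0.01591 = 0.02745
Then overall,
P(F) = 0.22·0.0742 + 0.46·0.16064 + 0.32·0.02745
      = 0.016324 + 0.0738944 + 0.008784 = 0.0990024

P(F) ≈ 0.0990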